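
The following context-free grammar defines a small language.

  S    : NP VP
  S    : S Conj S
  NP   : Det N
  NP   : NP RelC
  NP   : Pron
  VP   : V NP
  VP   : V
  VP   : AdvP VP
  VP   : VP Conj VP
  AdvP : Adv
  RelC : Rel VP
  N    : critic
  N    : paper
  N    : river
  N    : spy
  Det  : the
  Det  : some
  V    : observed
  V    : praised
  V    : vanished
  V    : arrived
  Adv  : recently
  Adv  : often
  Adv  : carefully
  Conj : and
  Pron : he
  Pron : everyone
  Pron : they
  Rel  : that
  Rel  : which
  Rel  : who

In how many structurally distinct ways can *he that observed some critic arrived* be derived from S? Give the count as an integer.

1

[S [NP [NP [Pron he]] [RelC [Rel that] [VP [V observed] [NP [Det some] [N critic]]]]] [VP [V arrived]]]
No rule offers an alternative attachment or grouping for any span, so this is the only derivation.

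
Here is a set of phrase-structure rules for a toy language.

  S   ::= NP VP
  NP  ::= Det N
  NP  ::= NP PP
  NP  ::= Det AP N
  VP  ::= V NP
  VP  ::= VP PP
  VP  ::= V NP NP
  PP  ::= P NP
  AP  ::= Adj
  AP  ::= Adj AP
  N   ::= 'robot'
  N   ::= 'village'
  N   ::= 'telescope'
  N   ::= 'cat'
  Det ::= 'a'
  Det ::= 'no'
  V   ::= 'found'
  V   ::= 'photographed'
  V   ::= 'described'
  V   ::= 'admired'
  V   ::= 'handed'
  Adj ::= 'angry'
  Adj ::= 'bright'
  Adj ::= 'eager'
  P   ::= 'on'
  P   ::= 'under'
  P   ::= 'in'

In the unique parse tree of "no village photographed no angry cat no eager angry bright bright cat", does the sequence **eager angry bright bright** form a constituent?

Yes

[S [NP [Det no] [N village]] [VP [V photographed] [NP [Det no] [AP [Adj angry]] [N cat]] [NP [Det no] [AP [Adj eager] [AP [Adj angry] [AP [Adj bright] [AP [Adj bright]]]]] [N cat]]]]
The words 'eager angry bright bright' are exhaustively dominated by a single AP node (built by AP → Adj AP), so they form a constituent.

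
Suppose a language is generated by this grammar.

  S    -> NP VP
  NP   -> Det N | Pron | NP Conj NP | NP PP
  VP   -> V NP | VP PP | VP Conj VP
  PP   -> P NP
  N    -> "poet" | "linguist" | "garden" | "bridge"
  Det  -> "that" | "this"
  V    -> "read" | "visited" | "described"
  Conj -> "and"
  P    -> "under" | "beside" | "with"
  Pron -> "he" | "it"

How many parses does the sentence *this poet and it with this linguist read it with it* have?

4

Two of the 4 distinct bracketings:
[S [NP [NP [Det this] [N poet]] [Conj and] [NP [NP [Pron it]] [PP [P with] [NP [Det this] [N linguist]]]]] [VP [V read] [NP [NP [Pron it]] [PP [P with] [NP [Pron it]]]]]]
[S [NP [NP [Det this] [N poet]] [Conj and] [NP [NP [Pron it]] [PP [P with] [NP [Det this] [N linguist]]]]] [VP [VP [V read] [NP [Pron it]]] [PP [P with] [NP [Pron it]]]]]
The difference turns on whether VP → VP PP is used at the relevant span, versus an alternative expansion of VP.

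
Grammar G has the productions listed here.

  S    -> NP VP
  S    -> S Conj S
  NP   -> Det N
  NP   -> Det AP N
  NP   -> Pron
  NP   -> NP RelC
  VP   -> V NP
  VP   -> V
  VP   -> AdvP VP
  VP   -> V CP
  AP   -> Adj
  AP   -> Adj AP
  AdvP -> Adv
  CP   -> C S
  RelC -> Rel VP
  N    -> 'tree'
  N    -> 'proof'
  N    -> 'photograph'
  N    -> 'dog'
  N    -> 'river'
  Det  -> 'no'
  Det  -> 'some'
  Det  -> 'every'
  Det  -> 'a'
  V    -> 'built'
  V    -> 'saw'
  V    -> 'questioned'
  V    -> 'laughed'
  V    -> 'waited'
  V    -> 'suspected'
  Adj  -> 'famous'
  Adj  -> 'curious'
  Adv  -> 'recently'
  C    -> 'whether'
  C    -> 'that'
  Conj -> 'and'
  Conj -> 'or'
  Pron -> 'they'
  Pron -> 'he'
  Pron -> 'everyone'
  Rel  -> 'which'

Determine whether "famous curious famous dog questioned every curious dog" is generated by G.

Ungrammatical

For S → NP VP, no prefix of the string parses as an NP. The alternative S rule S → S Conj S likewise has no satisfying split.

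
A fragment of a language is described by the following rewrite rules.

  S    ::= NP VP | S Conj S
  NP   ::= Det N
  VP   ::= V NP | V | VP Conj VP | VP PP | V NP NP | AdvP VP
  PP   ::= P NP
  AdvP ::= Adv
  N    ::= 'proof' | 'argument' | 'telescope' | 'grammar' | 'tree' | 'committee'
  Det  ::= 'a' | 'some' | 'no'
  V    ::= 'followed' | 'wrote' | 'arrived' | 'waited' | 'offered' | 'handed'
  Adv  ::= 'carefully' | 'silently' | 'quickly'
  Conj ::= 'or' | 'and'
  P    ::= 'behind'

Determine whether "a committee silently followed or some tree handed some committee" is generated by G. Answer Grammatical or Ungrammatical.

Grammatical

S
  S
    NP
      Det: a
      N: committee
    VP
      AdvP
        Adv: silently
      VP
        V: followed
  Conj: or
  S
    NP
      Det: some
      N: tree
    VP
      V: handed
      NP
        Det: some
        N: committee
Each bracket corresponds to one application of a listed rule, so the string is derivable from S.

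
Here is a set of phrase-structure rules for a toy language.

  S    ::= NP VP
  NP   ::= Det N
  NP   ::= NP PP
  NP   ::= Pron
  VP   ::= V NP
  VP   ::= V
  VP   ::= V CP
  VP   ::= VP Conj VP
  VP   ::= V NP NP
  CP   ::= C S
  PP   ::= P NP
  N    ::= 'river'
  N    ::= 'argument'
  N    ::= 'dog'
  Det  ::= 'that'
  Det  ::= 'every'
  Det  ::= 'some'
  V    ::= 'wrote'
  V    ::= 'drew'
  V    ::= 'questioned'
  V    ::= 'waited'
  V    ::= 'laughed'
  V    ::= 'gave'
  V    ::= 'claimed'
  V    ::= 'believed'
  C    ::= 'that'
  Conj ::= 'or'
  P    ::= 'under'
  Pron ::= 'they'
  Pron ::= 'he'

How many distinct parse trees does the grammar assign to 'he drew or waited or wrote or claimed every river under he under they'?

10

Two of the 10 distinct bracketings:
[S [NP [Pron he]] [VP [VP [V drew]] [Conj or] [VP [VP [V waited]] [Conj or] [VP [VP [V wrote]] [Conj or] [VP [V claimed] [NP [NP [Det every] [N river]] [PP [P under] [NP [NP [Pron he]] [PP [P under] [NP [Pron they]]]]]]]]]]]
[S [NP [Pron he]] [VP [VP [V drew]] [Conj or] [VP [VP [V waited]] [Conj or] [VP [VP [V wrote]] [Conj or] [VP [V claimed] [NP [NP [NP [Det every] [N river]] [PP [P under] [NP [Pron he]]]] [PP [P under] [NP [Pron they]]]]]]]]]
The trees differ in how a recursive rule is bracketed over the same span.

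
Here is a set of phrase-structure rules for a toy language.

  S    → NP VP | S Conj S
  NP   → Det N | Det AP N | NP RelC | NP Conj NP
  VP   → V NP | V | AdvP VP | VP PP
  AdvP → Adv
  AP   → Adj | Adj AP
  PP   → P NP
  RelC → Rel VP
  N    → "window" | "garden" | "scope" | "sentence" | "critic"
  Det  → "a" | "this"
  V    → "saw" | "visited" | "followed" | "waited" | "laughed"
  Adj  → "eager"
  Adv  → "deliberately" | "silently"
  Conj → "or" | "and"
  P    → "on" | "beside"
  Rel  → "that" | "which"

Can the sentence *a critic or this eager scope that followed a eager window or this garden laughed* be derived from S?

Grammatical

[S [NP [NP [NP [Det a] [N critic]] [Conj or] [NP [Det this] [AP [Adj eager]] [N scope]]] [RelC [Rel that] [VP [V followed] [NP [NP [Det a] [AP [Adj eager]] [N window]] [Conj or] [NP [Det this] [N garden]]]]]] [VP [V laughed]]]
The bracketing above is licensed at every node by one of the given productions, with S at the root.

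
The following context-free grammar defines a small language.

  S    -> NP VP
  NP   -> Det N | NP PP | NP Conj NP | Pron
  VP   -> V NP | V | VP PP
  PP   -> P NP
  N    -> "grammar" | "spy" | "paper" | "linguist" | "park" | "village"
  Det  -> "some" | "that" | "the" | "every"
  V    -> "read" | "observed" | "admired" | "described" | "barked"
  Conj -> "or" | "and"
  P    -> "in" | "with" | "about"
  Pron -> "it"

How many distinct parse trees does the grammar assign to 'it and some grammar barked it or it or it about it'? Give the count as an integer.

Two of the 7 distinct bracketings:
[S [NP [NP [Pron it]] [Conj and] [NP [Det some] [N grammar]]] [VP [V barked] [NP [NP [NP [Pron it]] [Conj or] [NP [NP [Pron it]] [Conj or] [NP [Pron it]]]] [PP [P about] [NP [Pron it]]]]]]
[S [NP [NP [Pron it]] [Conj and] [NP [Det some] [N grammar]]] [VP [V barked] [NP [NP [NP [NP [Pron it]] [Conj or] [NP [Pron it]]] [Conj or] [NP [Pron it]]] [PP [P about] [NP [Pron it]]]]]]
The trees differ in how a recursive rule is bracketed over the same span.

7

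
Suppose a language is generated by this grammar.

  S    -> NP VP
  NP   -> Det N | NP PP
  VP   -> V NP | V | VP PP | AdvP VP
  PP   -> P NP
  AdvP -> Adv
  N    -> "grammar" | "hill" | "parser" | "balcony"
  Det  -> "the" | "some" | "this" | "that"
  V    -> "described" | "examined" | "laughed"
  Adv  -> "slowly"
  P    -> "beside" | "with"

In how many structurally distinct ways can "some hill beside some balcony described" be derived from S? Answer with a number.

1

[S [NP [NP [Det some] [N hill]] [PP [P beside] [NP [Det some] [N balcony]]]] [VP [V described]]]
No rule offers an alternative attachment or grouping for any span, so this is the only derivation.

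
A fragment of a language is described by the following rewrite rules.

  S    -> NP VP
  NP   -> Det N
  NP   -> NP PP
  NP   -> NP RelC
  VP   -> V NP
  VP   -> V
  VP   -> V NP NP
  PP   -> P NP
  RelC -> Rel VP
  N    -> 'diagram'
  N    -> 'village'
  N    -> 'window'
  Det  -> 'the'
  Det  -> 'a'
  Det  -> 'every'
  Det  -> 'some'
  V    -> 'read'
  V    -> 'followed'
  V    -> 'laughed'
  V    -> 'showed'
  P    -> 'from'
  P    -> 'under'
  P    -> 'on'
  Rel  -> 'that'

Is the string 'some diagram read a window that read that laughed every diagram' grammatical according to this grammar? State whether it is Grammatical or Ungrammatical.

[S [NP [Det some] [N diagram]] [VP [V read] [NP [NP [NP [Det a] [N window]] [RelC [Rel that] [VP [V read]]]] [RelC [Rel that] [VP [V laughed] [NP [Det every] [N diagram]]]]]]]
Each bracket corresponds to one application of a listed rule, so the string is derivable from S.

Grammatical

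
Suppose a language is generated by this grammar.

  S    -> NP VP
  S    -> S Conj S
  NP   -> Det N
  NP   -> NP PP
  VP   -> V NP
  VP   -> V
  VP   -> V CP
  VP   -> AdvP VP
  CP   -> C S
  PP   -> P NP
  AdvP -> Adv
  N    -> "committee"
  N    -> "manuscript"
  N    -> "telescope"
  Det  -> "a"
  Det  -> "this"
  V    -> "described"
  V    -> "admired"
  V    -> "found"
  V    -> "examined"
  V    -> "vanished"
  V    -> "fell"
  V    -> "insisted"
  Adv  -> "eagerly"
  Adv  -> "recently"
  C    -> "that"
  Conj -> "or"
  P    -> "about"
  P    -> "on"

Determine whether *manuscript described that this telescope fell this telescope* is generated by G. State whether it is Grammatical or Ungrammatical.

Ungrammatical

For S → NP VP, no prefix of the string parses as an NP. The alternative S rule S → S Conj S likewise has no satisfying split.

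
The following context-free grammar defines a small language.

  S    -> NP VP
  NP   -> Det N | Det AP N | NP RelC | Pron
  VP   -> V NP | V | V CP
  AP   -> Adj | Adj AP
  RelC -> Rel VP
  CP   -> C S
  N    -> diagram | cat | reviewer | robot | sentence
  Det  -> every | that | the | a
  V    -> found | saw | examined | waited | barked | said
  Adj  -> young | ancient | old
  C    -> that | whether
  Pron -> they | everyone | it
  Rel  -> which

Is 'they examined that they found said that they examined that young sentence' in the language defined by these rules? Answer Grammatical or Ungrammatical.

For S → NP VP, the only prefix that parses as NP is 'they', but the remainder 'examined that they found said that they examined that young sentence' is not a VP under these rules.

Ungrammatical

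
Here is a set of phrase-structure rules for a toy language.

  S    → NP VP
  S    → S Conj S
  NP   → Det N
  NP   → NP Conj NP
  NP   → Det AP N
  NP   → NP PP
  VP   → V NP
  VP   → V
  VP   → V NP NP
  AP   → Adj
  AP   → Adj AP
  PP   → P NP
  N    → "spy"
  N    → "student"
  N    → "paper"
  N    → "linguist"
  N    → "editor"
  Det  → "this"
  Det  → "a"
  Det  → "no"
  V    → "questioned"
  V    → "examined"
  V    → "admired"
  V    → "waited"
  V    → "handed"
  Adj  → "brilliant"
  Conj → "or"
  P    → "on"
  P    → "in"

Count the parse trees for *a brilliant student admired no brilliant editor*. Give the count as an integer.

[S [NP [Det a] [AP [Adj brilliant]] [N student]] [VP [V admired] [NP [Det no] [AP [Adj brilliant]] [N editor]]]]
No rule offers an alternative attachment or grouping for any span, so this is the only derivation.

1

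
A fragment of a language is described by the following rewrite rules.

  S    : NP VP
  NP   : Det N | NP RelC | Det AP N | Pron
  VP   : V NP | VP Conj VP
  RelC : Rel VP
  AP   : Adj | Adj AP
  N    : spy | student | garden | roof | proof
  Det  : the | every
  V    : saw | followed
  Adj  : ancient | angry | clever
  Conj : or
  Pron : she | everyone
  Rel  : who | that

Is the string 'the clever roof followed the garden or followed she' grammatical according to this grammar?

Grammatical

S
  NP
    Det: the
    AP
      Adj: clever
    N: roof
  VP
    VP
      V: followed
      NP
        Det: the
        N: garden
    Conj: or
    VP
      V: followed
      NP
        Pron: she
Each bracket corresponds to one application of a listed rule, so the string is derivable from S.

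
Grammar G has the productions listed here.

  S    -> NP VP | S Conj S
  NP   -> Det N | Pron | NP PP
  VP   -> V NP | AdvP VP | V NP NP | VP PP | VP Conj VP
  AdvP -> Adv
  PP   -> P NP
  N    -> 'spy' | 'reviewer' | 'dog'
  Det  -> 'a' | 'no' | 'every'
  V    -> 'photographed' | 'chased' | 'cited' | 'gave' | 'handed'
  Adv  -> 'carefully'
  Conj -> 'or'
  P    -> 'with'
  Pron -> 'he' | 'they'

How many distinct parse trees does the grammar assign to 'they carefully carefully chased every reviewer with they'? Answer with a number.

Two of the 4 distinct bracketings:
[S [NP [Pron they]] [VP [AdvP [Adv carefully]] [VP [AdvP [Adv carefully]] [VP [V chased] [NP [NP [Det every] [N reviewer]] [PP [P with] [NP [Pron they]]]]]]]]
[S [NP [Pron they]] [VP [AdvP [Adv carefully]] [VP [AdvP [Adv carefully]] [VP [VP [V chased] [NP [Det every] [N reviewer]]] [PP [P with] [NP [Pron they]]]]]]]
The difference turns on whether NP → NP PP is used at the relevant span, versus an alternative expansion of NP.

4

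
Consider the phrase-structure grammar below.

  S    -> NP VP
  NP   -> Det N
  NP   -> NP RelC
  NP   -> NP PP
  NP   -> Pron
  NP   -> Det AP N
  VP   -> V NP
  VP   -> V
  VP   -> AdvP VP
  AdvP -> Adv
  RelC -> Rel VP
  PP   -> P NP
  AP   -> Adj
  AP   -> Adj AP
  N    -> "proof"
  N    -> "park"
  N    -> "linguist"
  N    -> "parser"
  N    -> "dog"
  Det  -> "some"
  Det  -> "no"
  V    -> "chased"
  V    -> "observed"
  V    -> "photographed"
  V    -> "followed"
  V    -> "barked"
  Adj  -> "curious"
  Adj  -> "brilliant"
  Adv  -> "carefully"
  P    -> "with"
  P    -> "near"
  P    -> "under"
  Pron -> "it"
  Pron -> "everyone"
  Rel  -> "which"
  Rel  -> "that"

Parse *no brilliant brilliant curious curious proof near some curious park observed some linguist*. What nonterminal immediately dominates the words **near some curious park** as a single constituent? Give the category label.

[S [NP [NP [Det no] [AP [Adj brilliant] [AP [Adj brilliant] [AP [Adj curious] [AP [Adj curious]]]]] [N proof]] [PP [P near] [NP [Det some] [AP [Adj curious]] [N park]]]] [VP [V observed] [NP [Det some] [N linguist]]]]
The span 'near some curious park' is the PP node built by PP → P NP.

PP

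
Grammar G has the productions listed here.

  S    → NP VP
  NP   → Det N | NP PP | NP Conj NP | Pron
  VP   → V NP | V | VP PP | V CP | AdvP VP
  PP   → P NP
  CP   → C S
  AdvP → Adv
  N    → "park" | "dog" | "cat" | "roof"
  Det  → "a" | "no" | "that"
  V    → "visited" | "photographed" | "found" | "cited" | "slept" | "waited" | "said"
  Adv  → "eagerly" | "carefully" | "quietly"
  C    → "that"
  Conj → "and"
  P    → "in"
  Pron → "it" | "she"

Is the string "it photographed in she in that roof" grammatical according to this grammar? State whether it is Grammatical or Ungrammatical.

S
  NP
    Pron: it
  VP
    VP
      V: photographed
    PP
      P: in
      NP
        NP
          Pron: she
        PP
          P: in
          NP
            Det: that
            N: roof
Every word is introduced by a lexical rule and the phrasal rules combine the resulting categories into a single S.

Grammatical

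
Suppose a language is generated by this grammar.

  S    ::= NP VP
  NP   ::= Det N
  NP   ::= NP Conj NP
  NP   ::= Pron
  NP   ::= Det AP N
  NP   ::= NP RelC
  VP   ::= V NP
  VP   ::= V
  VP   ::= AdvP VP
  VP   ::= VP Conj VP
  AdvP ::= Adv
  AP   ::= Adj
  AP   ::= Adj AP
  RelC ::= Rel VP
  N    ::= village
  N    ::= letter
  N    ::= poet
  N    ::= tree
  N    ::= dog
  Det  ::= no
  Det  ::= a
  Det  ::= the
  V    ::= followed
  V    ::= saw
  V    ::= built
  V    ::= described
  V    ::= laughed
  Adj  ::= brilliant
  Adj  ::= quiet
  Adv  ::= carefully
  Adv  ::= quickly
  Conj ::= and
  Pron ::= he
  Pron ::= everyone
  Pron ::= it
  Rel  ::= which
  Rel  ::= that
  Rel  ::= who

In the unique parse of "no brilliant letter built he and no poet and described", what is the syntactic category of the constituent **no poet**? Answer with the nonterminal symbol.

S
  NP
    Det: no
    AP
      Adj: brilliant
    N: letter
  VP
    VP
      V: built
      NP
        NP
          Pron: he
        Conj: and
        NP
          Det: no
          N: poet
    Conj: and
    VP
      V: described
The span 'no poet' is the NP node built by NP → Det N.

NP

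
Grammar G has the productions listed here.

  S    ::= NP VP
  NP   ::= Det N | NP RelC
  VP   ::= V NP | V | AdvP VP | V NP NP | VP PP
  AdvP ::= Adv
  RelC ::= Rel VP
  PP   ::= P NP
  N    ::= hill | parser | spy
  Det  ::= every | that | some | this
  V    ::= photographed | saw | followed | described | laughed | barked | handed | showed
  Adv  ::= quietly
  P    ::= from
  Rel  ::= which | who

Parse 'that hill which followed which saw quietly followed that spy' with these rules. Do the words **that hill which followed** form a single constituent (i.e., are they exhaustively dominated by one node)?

Yes

[S [NP [NP [NP [Det that] [N hill]] [RelC [Rel which] [VP [V followed]]]] [RelC [Rel which] [VP [V saw]]]] [VP [AdvP [Adv quietly]] [VP [V followed] [NP [Det that] [N spy]]]]]
The words 'that hill which followed' are exhaustively dominated by a single NP node (built by NP → NP RelC), so they form a constituent.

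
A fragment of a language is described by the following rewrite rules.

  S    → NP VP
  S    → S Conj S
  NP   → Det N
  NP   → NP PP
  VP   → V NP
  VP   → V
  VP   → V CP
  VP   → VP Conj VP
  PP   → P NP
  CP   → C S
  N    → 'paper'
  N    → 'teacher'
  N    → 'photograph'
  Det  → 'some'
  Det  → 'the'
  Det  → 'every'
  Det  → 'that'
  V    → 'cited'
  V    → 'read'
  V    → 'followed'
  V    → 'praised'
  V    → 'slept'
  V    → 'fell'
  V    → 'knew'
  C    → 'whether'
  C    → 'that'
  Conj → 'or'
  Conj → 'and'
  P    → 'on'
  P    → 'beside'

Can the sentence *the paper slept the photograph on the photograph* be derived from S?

Grammatical

[S [NP [Det the] [N paper]] [VP [V slept] [NP [NP [Det the] [N photograph]] [PP [P on] [NP [Det the] [N photograph]]]]]]
Every word is introduced by a lexical rule and the phrasal rules combine the resulting categories into a single S.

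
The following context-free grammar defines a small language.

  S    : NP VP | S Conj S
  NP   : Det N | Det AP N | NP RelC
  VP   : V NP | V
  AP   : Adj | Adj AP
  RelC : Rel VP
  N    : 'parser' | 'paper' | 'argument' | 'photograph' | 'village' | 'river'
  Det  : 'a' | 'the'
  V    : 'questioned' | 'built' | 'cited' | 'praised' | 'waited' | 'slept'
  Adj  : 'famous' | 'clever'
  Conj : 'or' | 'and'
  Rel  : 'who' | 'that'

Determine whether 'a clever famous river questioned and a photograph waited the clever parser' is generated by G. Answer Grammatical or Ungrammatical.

Grammatical

S
  S
    NP
      Det: a
      AP
        Adj: clever
        AP
          Adj: famous
      N: river
    VP
      V: questioned
  Conj: and
  S
    NP
      Det: a
      N: photograph
    VP
      V: waited
      NP
        Det: the
        AP
          Adj: clever
        N: parser
Each bracket corresponds to one application of a listed rule, so the string is derivable from S.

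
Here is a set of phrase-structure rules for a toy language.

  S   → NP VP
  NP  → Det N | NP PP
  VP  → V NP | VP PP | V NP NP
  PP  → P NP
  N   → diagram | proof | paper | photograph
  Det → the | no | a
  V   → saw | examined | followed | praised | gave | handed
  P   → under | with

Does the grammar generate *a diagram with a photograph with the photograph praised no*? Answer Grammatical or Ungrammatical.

For S → NP VP, every NP-prefix leaves a non-VP remainder: after 'a diagram' the remainder is not a VP; after 'a diagram with a photograph' the remainder is not a VP; after 'a diagram with a photograph with the photograph' the remainder is not a VP.

Ungrammatical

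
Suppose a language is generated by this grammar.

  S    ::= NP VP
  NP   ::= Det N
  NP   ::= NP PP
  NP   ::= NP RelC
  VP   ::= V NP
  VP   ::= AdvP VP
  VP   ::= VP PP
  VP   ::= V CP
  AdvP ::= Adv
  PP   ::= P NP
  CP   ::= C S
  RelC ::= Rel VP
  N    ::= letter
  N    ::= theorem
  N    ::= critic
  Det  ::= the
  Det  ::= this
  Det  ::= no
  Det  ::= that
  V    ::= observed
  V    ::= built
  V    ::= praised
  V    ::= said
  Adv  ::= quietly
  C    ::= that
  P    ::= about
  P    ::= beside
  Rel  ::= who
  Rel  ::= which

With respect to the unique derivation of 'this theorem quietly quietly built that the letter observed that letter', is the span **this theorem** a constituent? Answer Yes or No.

[S [NP [Det this] [N theorem]] [VP [AdvP [Adv quietly]] [VP [AdvP [Adv quietly]] [VP [V built] [CP [C that] [S [NP [Det the] [N letter]] [VP [V observed] [NP [Det that] [N letter]]]]]]]]]
The words 'this theorem' are exhaustively dominated by a single NP node (built by NP → Det N), so they form a constituent.

Yes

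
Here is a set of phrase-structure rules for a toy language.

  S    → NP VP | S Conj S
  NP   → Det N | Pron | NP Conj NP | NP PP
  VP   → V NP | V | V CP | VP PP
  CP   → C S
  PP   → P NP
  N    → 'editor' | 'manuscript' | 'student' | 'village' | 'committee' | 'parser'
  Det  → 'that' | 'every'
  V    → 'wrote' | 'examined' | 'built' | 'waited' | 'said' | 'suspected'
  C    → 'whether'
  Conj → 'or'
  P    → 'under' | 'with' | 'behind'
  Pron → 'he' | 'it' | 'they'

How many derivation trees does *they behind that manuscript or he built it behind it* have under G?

Two of the 4 distinct bracketings:
[S [NP [NP [NP [Pron they]] [PP [P behind] [NP [Det that] [N manuscript]]]] [Conj or] [NP [Pron he]]] [VP [V built] [NP [NP [Pron it]] [PP [P behind] [NP [Pron it]]]]]]
[S [NP [NP [NP [Pron they]] [PP [P behind] [NP [Det that] [N manuscript]]]] [Conj or] [NP [Pron he]]] [VP [VP [V built] [NP [Pron it]]] [PP [P behind] [NP [Pron it]]]]]
The difference turns on whether VP → VP PP is used at the relevant span, versus an alternative expansion of VP.

4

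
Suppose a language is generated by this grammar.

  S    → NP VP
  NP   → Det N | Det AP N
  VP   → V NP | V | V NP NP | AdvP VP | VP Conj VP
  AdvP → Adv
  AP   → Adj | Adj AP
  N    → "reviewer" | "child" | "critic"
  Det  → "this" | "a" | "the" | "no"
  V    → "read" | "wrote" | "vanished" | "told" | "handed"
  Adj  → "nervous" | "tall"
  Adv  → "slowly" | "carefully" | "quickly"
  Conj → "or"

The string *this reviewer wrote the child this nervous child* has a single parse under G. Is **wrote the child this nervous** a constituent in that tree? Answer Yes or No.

No

[S [NP [Det this] [N reviewer]] [VP [V wrote] [NP [Det the] [N child]] [NP [Det this] [AP [Adj nervous]] [N child]]]]
The smallest constituent containing 'wrote the child this nervous' is the VP spanning 'wrote the child this nervous child'; no single node in the tree dominates exactly the given words.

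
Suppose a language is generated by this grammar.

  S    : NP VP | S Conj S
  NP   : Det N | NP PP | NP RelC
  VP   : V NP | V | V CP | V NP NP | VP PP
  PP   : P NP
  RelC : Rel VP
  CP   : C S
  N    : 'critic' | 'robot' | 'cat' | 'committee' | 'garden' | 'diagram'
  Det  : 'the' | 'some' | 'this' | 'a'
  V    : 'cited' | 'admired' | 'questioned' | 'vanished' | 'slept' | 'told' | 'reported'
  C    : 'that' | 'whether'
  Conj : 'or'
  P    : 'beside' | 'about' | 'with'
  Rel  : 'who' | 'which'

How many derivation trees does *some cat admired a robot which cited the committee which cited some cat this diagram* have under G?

Two of the 7 distinct bracketings:
[S [NP [Det some] [N cat]] [VP [V admired] [NP [NP [Det a] [N robot]] [RelC [Rel which] [VP [V cited] [NP [NP [Det the] [N committee]] [RelC [Rel which] [VP [V cited] [NP [Det some] [N cat]] [NP [Det this] [N diagram]]]]]]]]]]
[S [NP [Det some] [N cat]] [VP [V admired] [NP [NP [Det a] [N robot]] [RelC [Rel which] [VP [V cited] [NP [NP [Det the] [N committee]] [RelC [Rel which] [VP [V cited] [NP [Det some] [N cat]]]]] [NP [Det this] [N diagram]]]]]]]
The trees differ in how a recursive rule is bracketed over the same span.

7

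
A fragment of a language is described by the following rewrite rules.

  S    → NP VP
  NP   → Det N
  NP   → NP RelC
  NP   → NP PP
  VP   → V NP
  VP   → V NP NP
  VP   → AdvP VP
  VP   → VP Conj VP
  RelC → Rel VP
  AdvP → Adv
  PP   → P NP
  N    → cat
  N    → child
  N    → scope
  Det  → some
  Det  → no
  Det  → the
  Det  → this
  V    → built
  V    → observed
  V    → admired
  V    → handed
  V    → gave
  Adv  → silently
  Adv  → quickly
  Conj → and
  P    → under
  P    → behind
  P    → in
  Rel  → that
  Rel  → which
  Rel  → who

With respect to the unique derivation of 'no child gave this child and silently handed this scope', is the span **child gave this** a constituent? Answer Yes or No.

[S [NP [Det no] [N child]] [VP [VP [V gave] [NP [Det this] [N child]]] [Conj and] [VP [AdvP [Adv silently]] [VP [V handed] [NP [Det this] [N scope]]]]]]
The smallest constituent containing 'child gave this' is the S spanning 'no child gave this child and silently handed this scope'; no single node in the tree dominates exactly the given words.

No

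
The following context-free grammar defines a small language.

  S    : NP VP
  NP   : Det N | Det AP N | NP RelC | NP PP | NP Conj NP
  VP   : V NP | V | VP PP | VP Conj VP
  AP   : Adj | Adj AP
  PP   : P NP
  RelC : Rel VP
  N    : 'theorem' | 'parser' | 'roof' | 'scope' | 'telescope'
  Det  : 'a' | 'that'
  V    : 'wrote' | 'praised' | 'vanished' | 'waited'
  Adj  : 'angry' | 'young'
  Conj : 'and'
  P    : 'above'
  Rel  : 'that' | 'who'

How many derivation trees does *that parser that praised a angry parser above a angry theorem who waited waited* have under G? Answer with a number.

Two of the 7 distinct bracketings:
[S [NP [NP [Det that] [N parser]] [RelC [Rel that] [VP [V praised] [NP [NP [NP [Det a] [AP [Adj angry]] [N parser]] [PP [P above] [NP [Det a] [AP [Adj angry]] [N theorem]]]] [RelC [Rel who] [VP [V waited]]]]]]] [VP [V waited]]]
[S [NP [NP [Det that] [N parser]] [RelC [Rel that] [VP [V praised] [NP [NP [Det a] [AP [Adj angry]] [N parser]] [PP [P above] [NP [NP [Det a] [AP [Adj angry]] [N theorem]] [RelC [Rel who] [VP [V waited]]]]]]]]] [VP [V waited]]]
The trees differ in how a recursive rule is bracketed over the same span.

7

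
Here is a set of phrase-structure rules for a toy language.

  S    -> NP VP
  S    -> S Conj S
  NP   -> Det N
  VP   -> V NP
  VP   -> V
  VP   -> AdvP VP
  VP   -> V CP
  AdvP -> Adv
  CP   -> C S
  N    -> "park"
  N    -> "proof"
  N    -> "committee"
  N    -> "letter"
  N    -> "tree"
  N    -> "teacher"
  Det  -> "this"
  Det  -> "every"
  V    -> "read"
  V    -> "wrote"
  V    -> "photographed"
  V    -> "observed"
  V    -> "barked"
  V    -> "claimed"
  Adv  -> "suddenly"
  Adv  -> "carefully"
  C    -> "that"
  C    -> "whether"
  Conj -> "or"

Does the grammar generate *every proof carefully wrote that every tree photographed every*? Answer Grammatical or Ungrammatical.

For S → NP VP, the only prefix that parses as NP is 'every proof', but the remainder 'carefully wrote that every tree photographed every' is not a VP under these rules. The alternative S rule S → S Conj S likewise has no satisfying split.

Ungrammatical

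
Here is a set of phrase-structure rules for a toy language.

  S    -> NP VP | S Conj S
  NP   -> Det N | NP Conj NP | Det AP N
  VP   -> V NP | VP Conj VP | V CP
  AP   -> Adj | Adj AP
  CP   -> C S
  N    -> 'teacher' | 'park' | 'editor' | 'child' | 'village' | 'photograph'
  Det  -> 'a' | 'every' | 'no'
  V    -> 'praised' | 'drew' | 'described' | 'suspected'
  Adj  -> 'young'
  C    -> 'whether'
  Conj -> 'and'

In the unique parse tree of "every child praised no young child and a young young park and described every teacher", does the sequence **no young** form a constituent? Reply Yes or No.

[S [NP [Det every] [N child]] [VP [VP [V praised] [NP [NP [Det no] [AP [Adj young]] [N child]] [Conj and] [NP [Det a] [AP [Adj young] [AP [Adj young]]] [N park]]]] [Conj and] [VP [V described] [NP [Det every] [N teacher]]]]]
The smallest constituent containing 'no young' is the NP spanning 'no young child'; no single node in the tree dominates exactly the given words.

No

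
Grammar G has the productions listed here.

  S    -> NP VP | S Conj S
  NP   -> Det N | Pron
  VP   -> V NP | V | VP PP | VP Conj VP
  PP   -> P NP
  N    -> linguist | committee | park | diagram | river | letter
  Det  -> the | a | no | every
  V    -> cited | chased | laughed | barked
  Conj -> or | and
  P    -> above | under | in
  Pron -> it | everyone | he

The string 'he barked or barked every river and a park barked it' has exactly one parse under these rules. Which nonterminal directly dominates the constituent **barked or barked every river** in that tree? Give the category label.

[S [S [NP [Pron he]] [VP [VP [V barked]] [Conj or] [VP [V barked] [NP [Det every] [N river]]]]] [Conj and] [S [NP [Det a] [N park]] [VP [V barked] [NP [Pron it]]]]]
The span 'barked or barked every river' is the VP node built by VP → VP Conj VP.
Its mother is the S built by S → NP VP.

S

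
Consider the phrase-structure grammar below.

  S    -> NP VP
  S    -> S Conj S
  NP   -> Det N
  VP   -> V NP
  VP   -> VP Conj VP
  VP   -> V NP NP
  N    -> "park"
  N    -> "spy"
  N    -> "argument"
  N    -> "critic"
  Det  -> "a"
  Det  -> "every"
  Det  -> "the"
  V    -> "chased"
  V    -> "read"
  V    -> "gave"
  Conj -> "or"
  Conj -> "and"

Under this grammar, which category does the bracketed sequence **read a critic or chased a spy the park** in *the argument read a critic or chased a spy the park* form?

VP

[S [NP [Det the] [N argument]] [VP [VP [V read] [NP [Det a] [N critic]]] [Conj or] [VP [V chased] [NP [Det a] [N spy]] [NP [Det the] [N park]]]]]
The span 'read a critic or chased a spy the park' is the VP node built by VP → VP Conj VP.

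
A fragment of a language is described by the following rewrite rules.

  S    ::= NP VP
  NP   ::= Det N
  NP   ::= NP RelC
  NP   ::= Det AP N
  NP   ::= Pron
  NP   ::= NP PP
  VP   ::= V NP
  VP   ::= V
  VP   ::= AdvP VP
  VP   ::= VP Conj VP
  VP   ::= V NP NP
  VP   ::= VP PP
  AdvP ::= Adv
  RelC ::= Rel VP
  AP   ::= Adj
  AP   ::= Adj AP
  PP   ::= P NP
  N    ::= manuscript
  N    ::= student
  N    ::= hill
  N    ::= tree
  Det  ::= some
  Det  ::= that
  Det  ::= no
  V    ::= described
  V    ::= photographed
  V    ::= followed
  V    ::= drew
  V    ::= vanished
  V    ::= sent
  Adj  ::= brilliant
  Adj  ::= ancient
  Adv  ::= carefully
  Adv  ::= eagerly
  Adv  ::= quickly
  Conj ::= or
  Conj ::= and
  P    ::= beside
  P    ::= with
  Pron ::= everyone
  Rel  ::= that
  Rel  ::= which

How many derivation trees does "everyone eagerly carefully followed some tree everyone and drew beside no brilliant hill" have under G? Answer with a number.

Two of the 9 distinct bracketings:
[S [NP [Pron everyone]] [VP [AdvP [Adv eagerly]] [VP [AdvP [Adv carefully]] [VP [VP [V followed] [NP [Det some] [N tree]] [NP [Pron everyone]]] [Conj and] [VP [VP [V drew]] [PP [P beside] [NP [Det no] [AP [Adj brilliant]] [N hill]]]]]]]]
[S [NP [Pron everyone]] [VP [AdvP [Adv eagerly]] [VP [AdvP [Adv carefully]] [VP [VP [VP [V followed] [NP [Det some] [N tree]] [NP [Pron everyone]]] [Conj and] [VP [V drew]]] [PP [P beside] [NP [Det no] [AP [Adj brilliant]] [N hill]]]]]]]
The trees differ in how a recursive rule is bracketed over the same span.

9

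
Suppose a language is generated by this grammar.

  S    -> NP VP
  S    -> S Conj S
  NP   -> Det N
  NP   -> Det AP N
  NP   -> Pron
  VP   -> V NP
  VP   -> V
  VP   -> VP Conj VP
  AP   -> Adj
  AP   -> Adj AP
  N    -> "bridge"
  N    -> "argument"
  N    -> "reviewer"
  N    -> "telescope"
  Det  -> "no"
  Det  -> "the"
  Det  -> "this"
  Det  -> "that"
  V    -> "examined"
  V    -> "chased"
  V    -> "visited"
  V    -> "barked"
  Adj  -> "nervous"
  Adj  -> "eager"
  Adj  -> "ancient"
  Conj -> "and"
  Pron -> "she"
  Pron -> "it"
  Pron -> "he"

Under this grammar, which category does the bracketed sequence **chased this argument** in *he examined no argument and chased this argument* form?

S
  NP
    Pron: he
  VP
    VP
      V: examined
      NP
        Det: no
        N: argument
    Conj: and
    VP
      V: chased
      NP
        Det: this
        N: argument
The span 'chased this argument' is the VP node built by VP → V NP.

VP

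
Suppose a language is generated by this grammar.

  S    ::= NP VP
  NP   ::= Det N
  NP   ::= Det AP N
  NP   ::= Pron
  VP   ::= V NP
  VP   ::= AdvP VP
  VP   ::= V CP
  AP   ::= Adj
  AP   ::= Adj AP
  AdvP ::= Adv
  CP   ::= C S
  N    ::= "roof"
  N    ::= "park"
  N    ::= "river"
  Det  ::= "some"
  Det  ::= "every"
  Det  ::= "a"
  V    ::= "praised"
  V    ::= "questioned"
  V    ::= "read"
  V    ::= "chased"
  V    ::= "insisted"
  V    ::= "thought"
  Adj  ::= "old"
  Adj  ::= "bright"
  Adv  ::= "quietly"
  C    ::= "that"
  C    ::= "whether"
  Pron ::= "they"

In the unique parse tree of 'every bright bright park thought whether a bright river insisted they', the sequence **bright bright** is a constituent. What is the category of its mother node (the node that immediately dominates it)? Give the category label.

NP

S
  NP
    Det: every
    AP
      Adj: bright
      AP
        Adj: bright
    N: park
  VP
    V: thought
    CP
      C: whether
      S
        NP
          Det: a
          AP
            Adj: bright
          N: river
        VP
          V: insisted
          NP
            Pron: they
The span 'bright bright' is the AP node built by AP → Adj AP.
Its mother is the NP built by NP → Det AP N.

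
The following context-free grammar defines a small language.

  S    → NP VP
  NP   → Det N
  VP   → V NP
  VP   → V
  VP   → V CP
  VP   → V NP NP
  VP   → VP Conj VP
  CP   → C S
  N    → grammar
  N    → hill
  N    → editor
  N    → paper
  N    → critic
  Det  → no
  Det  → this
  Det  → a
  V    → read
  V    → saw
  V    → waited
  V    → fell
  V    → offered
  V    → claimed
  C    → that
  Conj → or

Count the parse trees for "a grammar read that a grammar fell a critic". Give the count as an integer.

1

[S [NP [Det a] [N grammar]] [VP [V read] [CP [C that] [S [NP [Det a] [N grammar]] [VP [V fell] [NP [Det a] [N critic]]]]]]]
No rule offers an alternative attachment or grouping for any span, so this is the only derivation.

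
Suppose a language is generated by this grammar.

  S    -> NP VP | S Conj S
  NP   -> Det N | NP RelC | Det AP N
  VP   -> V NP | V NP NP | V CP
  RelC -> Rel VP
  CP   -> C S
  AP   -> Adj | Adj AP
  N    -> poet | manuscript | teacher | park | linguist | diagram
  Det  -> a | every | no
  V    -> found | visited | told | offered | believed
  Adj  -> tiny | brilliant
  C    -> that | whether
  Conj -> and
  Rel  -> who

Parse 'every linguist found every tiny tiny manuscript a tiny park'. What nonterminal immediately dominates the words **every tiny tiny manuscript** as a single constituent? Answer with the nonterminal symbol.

[S [NP [Det every] [N linguist]] [VP [V found] [NP [Det every] [AP [Adj tiny] [AP [Adj tiny]]] [N manuscript]] [NP [Det a] [AP [Adj tiny]] [N park]]]]
The span 'every tiny tiny manuscript' is the NP node built by NP → Det AP N.

NP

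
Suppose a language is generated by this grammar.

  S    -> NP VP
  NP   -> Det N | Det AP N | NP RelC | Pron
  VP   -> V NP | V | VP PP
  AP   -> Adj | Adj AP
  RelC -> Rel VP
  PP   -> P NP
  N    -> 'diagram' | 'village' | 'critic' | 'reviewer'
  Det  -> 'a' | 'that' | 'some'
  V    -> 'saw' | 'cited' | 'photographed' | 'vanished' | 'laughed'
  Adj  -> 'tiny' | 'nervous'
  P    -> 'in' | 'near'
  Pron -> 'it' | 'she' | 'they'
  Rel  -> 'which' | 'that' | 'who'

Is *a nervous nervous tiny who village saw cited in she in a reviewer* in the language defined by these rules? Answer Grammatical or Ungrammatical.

An Adj word can never sit immediately before a Rel word in any string this grammar generates, so the substring 'tiny who' rules out a derivation.

Ungrammatical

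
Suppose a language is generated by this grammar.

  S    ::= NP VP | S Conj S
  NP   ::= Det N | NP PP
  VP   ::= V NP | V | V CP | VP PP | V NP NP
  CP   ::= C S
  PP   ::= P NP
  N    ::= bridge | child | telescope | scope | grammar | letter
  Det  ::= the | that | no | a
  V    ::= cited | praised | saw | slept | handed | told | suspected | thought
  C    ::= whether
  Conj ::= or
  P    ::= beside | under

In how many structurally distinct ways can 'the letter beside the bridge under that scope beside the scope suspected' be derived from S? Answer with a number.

5

Two of the 5 distinct bracketings:
[S [NP [NP [Det the] [N letter]] [PP [P beside] [NP [NP [Det the] [N bridge]] [PP [P under] [NP [NP [Det that] [N scope]] [PP [P beside] [NP [Det the] [N scope]]]]]]]] [VP [V suspected]]]
[S [NP [NP [Det the] [N letter]] [PP [P beside] [NP [NP [NP [Det the] [N bridge]] [PP [P under] [NP [Det that] [N scope]]]] [PP [P beside] [NP [Det the] [N scope]]]]]] [VP [V suspected]]]
The trees differ in how a recursive rule is bracketed over the same span.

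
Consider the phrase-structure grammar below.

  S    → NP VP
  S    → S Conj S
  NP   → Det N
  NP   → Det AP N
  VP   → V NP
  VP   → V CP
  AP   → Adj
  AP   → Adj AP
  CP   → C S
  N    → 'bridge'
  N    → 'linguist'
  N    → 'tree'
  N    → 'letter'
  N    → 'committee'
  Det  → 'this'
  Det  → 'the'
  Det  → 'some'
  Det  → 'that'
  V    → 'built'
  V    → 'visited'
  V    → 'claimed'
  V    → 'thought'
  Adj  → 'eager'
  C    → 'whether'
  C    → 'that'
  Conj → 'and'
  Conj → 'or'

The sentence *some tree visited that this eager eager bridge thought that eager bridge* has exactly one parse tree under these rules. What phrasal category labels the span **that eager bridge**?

S
  NP
    Det: some
    N: tree
  VP
    V: visited
    CP
      C: that
      S
        NP
          Det: this
          AP
            Adj: eager
            AP
              Adj: eager
          N: bridge
        VP
          V: thought
          NP
            Det: that
            AP
              Adj: eager
            N: bridge
The span 'that eager bridge' is the NP node built by NP → Det AP N.

NP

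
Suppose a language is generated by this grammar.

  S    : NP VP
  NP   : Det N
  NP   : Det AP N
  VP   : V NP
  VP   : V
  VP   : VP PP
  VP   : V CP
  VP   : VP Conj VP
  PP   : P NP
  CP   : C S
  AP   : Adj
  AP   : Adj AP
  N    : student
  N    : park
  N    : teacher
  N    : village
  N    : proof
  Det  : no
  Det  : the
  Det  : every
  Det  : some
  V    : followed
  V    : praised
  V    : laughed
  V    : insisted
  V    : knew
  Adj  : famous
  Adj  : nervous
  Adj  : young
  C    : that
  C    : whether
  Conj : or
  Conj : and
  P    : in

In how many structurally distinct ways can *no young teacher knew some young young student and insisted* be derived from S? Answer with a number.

[S [NP [Det no] [AP [Adj young]] [N teacher]] [VP [VP [V knew] [NP [Det some] [AP [Adj young] [AP [Adj young]]] [N student]]] [Conj and] [VP [V insisted]]]]
No rule offers an alternative attachment or grouping for any span, so this is the only derivation.

1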